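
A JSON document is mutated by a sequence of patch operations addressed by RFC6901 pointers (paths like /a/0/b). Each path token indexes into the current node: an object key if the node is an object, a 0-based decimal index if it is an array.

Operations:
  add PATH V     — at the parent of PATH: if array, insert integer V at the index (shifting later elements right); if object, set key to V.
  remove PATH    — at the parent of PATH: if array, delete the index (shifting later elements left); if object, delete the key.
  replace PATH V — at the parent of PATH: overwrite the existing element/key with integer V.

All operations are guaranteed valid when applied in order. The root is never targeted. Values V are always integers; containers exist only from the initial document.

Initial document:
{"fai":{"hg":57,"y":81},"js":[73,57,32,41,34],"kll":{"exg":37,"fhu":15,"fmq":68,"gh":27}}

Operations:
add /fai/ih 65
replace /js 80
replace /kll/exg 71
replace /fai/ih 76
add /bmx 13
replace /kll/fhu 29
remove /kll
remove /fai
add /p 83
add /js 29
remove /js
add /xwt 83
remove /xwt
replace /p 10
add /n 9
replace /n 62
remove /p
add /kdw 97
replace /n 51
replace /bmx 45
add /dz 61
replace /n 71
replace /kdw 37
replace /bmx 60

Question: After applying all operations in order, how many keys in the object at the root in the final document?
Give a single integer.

Answer: 4

Derivation:
After op 1 (add /fai/ih 65): {"fai":{"hg":57,"ih":65,"y":81},"js":[73,57,32,41,34],"kll":{"exg":37,"fhu":15,"fmq":68,"gh":27}}
After op 2 (replace /js 80): {"fai":{"hg":57,"ih":65,"y":81},"js":80,"kll":{"exg":37,"fhu":15,"fmq":68,"gh":27}}
After op 3 (replace /kll/exg 71): {"fai":{"hg":57,"ih":65,"y":81},"js":80,"kll":{"exg":71,"fhu":15,"fmq":68,"gh":27}}
After op 4 (replace /fai/ih 76): {"fai":{"hg":57,"ih":76,"y":81},"js":80,"kll":{"exg":71,"fhu":15,"fmq":68,"gh":27}}
After op 5 (add /bmx 13): {"bmx":13,"fai":{"hg":57,"ih":76,"y":81},"js":80,"kll":{"exg":71,"fhu":15,"fmq":68,"gh":27}}
After op 6 (replace /kll/fhu 29): {"bmx":13,"fai":{"hg":57,"ih":76,"y":81},"js":80,"kll":{"exg":71,"fhu":29,"fmq":68,"gh":27}}
After op 7 (remove /kll): {"bmx":13,"fai":{"hg":57,"ih":76,"y":81},"js":80}
After op 8 (remove /fai): {"bmx":13,"js":80}
After op 9 (add /p 83): {"bmx":13,"js":80,"p":83}
After op 10 (add /js 29): {"bmx":13,"js":29,"p":83}
After op 11 (remove /js): {"bmx":13,"p":83}
After op 12 (add /xwt 83): {"bmx":13,"p":83,"xwt":83}
After op 13 (remove /xwt): {"bmx":13,"p":83}
After op 14 (replace /p 10): {"bmx":13,"p":10}
After op 15 (add /n 9): {"bmx":13,"n":9,"p":10}
After op 16 (replace /n 62): {"bmx":13,"n":62,"p":10}
After op 17 (remove /p): {"bmx":13,"n":62}
After op 18 (add /kdw 97): {"bmx":13,"kdw":97,"n":62}
After op 19 (replace /n 51): {"bmx":13,"kdw":97,"n":51}
After op 20 (replace /bmx 45): {"bmx":45,"kdw":97,"n":51}
After op 21 (add /dz 61): {"bmx":45,"dz":61,"kdw":97,"n":51}
After op 22 (replace /n 71): {"bmx":45,"dz":61,"kdw":97,"n":71}
After op 23 (replace /kdw 37): {"bmx":45,"dz":61,"kdw":37,"n":71}
After op 24 (replace /bmx 60): {"bmx":60,"dz":61,"kdw":37,"n":71}
Size at the root: 4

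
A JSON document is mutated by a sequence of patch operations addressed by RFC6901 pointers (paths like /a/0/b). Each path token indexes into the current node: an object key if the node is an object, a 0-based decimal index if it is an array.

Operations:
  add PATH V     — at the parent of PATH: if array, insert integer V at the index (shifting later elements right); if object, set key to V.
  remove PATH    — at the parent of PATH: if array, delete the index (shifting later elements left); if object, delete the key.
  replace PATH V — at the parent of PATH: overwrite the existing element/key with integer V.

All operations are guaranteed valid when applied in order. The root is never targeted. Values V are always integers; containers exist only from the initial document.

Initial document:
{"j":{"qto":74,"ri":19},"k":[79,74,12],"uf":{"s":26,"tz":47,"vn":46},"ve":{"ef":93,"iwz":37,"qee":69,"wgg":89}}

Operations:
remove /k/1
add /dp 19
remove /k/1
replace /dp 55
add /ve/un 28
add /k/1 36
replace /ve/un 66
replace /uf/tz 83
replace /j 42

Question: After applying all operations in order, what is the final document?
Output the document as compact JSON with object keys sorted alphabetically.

Answer: {"dp":55,"j":42,"k":[79,36],"uf":{"s":26,"tz":83,"vn":46},"ve":{"ef":93,"iwz":37,"qee":69,"un":66,"wgg":89}}

Derivation:
After op 1 (remove /k/1): {"j":{"qto":74,"ri":19},"k":[79,12],"uf":{"s":26,"tz":47,"vn":46},"ve":{"ef":93,"iwz":37,"qee":69,"wgg":89}}
After op 2 (add /dp 19): {"dp":19,"j":{"qto":74,"ri":19},"k":[79,12],"uf":{"s":26,"tz":47,"vn":46},"ve":{"ef":93,"iwz":37,"qee":69,"wgg":89}}
After op 3 (remove /k/1): {"dp":19,"j":{"qto":74,"ri":19},"k":[79],"uf":{"s":26,"tz":47,"vn":46},"ve":{"ef":93,"iwz":37,"qee":69,"wgg":89}}
After op 4 (replace /dp 55): {"dp":55,"j":{"qto":74,"ri":19},"k":[79],"uf":{"s":26,"tz":47,"vn":46},"ve":{"ef":93,"iwz":37,"qee":69,"wgg":89}}
After op 5 (add /ve/un 28): {"dp":55,"j":{"qto":74,"ri":19},"k":[79],"uf":{"s":26,"tz":47,"vn":46},"ve":{"ef":93,"iwz":37,"qee":69,"un":28,"wgg":89}}
After op 6 (add /k/1 36): {"dp":55,"j":{"qto":74,"ri":19},"k":[79,36],"uf":{"s":26,"tz":47,"vn":46},"ve":{"ef":93,"iwz":37,"qee":69,"un":28,"wgg":89}}
After op 7 (replace /ve/un 66): {"dp":55,"j":{"qto":74,"ri":19},"k":[79,36],"uf":{"s":26,"tz":47,"vn":46},"ve":{"ef":93,"iwz":37,"qee":69,"un":66,"wgg":89}}
After op 8 (replace /uf/tz 83): {"dp":55,"j":{"qto":74,"ri":19},"k":[79,36],"uf":{"s":26,"tz":83,"vn":46},"ve":{"ef":93,"iwz":37,"qee":69,"un":66,"wgg":89}}
After op 9 (replace /j 42): {"dp":55,"j":42,"k":[79,36],"uf":{"s":26,"tz":83,"vn":46},"ve":{"ef":93,"iwz":37,"qee":69,"un":66,"wgg":89}}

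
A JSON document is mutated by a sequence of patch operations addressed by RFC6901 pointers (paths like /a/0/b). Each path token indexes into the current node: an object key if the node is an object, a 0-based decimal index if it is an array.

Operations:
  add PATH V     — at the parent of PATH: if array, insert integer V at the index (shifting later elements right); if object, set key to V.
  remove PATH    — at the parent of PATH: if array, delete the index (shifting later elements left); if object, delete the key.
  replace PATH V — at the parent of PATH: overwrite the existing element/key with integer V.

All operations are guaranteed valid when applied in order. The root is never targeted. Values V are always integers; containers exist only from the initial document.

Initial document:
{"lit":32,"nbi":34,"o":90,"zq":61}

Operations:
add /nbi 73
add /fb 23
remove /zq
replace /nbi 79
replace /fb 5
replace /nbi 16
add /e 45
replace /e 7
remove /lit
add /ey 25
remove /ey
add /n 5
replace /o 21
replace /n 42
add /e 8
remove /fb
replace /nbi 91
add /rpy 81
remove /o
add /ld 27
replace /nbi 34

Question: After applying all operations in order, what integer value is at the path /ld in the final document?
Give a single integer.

Answer: 27

Derivation:
After op 1 (add /nbi 73): {"lit":32,"nbi":73,"o":90,"zq":61}
After op 2 (add /fb 23): {"fb":23,"lit":32,"nbi":73,"o":90,"zq":61}
After op 3 (remove /zq): {"fb":23,"lit":32,"nbi":73,"o":90}
After op 4 (replace /nbi 79): {"fb":23,"lit":32,"nbi":79,"o":90}
After op 5 (replace /fb 5): {"fb":5,"lit":32,"nbi":79,"o":90}
After op 6 (replace /nbi 16): {"fb":5,"lit":32,"nbi":16,"o":90}
After op 7 (add /e 45): {"e":45,"fb":5,"lit":32,"nbi":16,"o":90}
After op 8 (replace /e 7): {"e":7,"fb":5,"lit":32,"nbi":16,"o":90}
After op 9 (remove /lit): {"e":7,"fb":5,"nbi":16,"o":90}
After op 10 (add /ey 25): {"e":7,"ey":25,"fb":5,"nbi":16,"o":90}
After op 11 (remove /ey): {"e":7,"fb":5,"nbi":16,"o":90}
After op 12 (add /n 5): {"e":7,"fb":5,"n":5,"nbi":16,"o":90}
After op 13 (replace /o 21): {"e":7,"fb":5,"n":5,"nbi":16,"o":21}
After op 14 (replace /n 42): {"e":7,"fb":5,"n":42,"nbi":16,"o":21}
After op 15 (add /e 8): {"e":8,"fb":5,"n":42,"nbi":16,"o":21}
After op 16 (remove /fb): {"e":8,"n":42,"nbi":16,"o":21}
After op 17 (replace /nbi 91): {"e":8,"n":42,"nbi":91,"o":21}
After op 18 (add /rpy 81): {"e":8,"n":42,"nbi":91,"o":21,"rpy":81}
After op 19 (remove /o): {"e":8,"n":42,"nbi":91,"rpy":81}
After op 20 (add /ld 27): {"e":8,"ld":27,"n":42,"nbi":91,"rpy":81}
After op 21 (replace /nbi 34): {"e":8,"ld":27,"n":42,"nbi":34,"rpy":81}
Value at /ld: 27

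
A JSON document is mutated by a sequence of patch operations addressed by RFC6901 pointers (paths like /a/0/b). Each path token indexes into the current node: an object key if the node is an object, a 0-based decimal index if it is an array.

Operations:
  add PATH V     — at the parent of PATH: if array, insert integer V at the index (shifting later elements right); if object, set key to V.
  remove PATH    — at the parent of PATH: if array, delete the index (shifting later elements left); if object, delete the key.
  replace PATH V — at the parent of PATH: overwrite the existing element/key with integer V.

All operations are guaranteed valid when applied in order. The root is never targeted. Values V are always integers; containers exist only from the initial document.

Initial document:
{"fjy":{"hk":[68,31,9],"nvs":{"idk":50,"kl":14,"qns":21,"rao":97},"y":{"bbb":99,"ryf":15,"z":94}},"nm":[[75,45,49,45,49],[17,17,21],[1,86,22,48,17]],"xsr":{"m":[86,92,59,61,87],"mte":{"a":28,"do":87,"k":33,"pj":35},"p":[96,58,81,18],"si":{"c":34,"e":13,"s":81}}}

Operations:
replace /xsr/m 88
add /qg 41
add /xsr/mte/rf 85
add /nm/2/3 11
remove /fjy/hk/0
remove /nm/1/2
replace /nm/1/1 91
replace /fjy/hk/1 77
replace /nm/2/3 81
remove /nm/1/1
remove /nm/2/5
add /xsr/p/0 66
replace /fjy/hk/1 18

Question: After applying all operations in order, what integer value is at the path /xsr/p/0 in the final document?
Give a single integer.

After op 1 (replace /xsr/m 88): {"fjy":{"hk":[68,31,9],"nvs":{"idk":50,"kl":14,"qns":21,"rao":97},"y":{"bbb":99,"ryf":15,"z":94}},"nm":[[75,45,49,45,49],[17,17,21],[1,86,22,48,17]],"xsr":{"m":88,"mte":{"a":28,"do":87,"k":33,"pj":35},"p":[96,58,81,18],"si":{"c":34,"e":13,"s":81}}}
After op 2 (add /qg 41): {"fjy":{"hk":[68,31,9],"nvs":{"idk":50,"kl":14,"qns":21,"rao":97},"y":{"bbb":99,"ryf":15,"z":94}},"nm":[[75,45,49,45,49],[17,17,21],[1,86,22,48,17]],"qg":41,"xsr":{"m":88,"mte":{"a":28,"do":87,"k":33,"pj":35},"p":[96,58,81,18],"si":{"c":34,"e":13,"s":81}}}
After op 3 (add /xsr/mte/rf 85): {"fjy":{"hk":[68,31,9],"nvs":{"idk":50,"kl":14,"qns":21,"rao":97},"y":{"bbb":99,"ryf":15,"z":94}},"nm":[[75,45,49,45,49],[17,17,21],[1,86,22,48,17]],"qg":41,"xsr":{"m":88,"mte":{"a":28,"do":87,"k":33,"pj":35,"rf":85},"p":[96,58,81,18],"si":{"c":34,"e":13,"s":81}}}
After op 4 (add /nm/2/3 11): {"fjy":{"hk":[68,31,9],"nvs":{"idk":50,"kl":14,"qns":21,"rao":97},"y":{"bbb":99,"ryf":15,"z":94}},"nm":[[75,45,49,45,49],[17,17,21],[1,86,22,11,48,17]],"qg":41,"xsr":{"m":88,"mte":{"a":28,"do":87,"k":33,"pj":35,"rf":85},"p":[96,58,81,18],"si":{"c":34,"e":13,"s":81}}}
After op 5 (remove /fjy/hk/0): {"fjy":{"hk":[31,9],"nvs":{"idk":50,"kl":14,"qns":21,"rao":97},"y":{"bbb":99,"ryf":15,"z":94}},"nm":[[75,45,49,45,49],[17,17,21],[1,86,22,11,48,17]],"qg":41,"xsr":{"m":88,"mte":{"a":28,"do":87,"k":33,"pj":35,"rf":85},"p":[96,58,81,18],"si":{"c":34,"e":13,"s":81}}}
After op 6 (remove /nm/1/2): {"fjy":{"hk":[31,9],"nvs":{"idk":50,"kl":14,"qns":21,"rao":97},"y":{"bbb":99,"ryf":15,"z":94}},"nm":[[75,45,49,45,49],[17,17],[1,86,22,11,48,17]],"qg":41,"xsr":{"m":88,"mte":{"a":28,"do":87,"k":33,"pj":35,"rf":85},"p":[96,58,81,18],"si":{"c":34,"e":13,"s":81}}}
After op 7 (replace /nm/1/1 91): {"fjy":{"hk":[31,9],"nvs":{"idk":50,"kl":14,"qns":21,"rao":97},"y":{"bbb":99,"ryf":15,"z":94}},"nm":[[75,45,49,45,49],[17,91],[1,86,22,11,48,17]],"qg":41,"xsr":{"m":88,"mte":{"a":28,"do":87,"k":33,"pj":35,"rf":85},"p":[96,58,81,18],"si":{"c":34,"e":13,"s":81}}}
After op 8 (replace /fjy/hk/1 77): {"fjy":{"hk":[31,77],"nvs":{"idk":50,"kl":14,"qns":21,"rao":97},"y":{"bbb":99,"ryf":15,"z":94}},"nm":[[75,45,49,45,49],[17,91],[1,86,22,11,48,17]],"qg":41,"xsr":{"m":88,"mte":{"a":28,"do":87,"k":33,"pj":35,"rf":85},"p":[96,58,81,18],"si":{"c":34,"e":13,"s":81}}}
After op 9 (replace /nm/2/3 81): {"fjy":{"hk":[31,77],"nvs":{"idk":50,"kl":14,"qns":21,"rao":97},"y":{"bbb":99,"ryf":15,"z":94}},"nm":[[75,45,49,45,49],[17,91],[1,86,22,81,48,17]],"qg":41,"xsr":{"m":88,"mte":{"a":28,"do":87,"k":33,"pj":35,"rf":85},"p":[96,58,81,18],"si":{"c":34,"e":13,"s":81}}}
After op 10 (remove /nm/1/1): {"fjy":{"hk":[31,77],"nvs":{"idk":50,"kl":14,"qns":21,"rao":97},"y":{"bbb":99,"ryf":15,"z":94}},"nm":[[75,45,49,45,49],[17],[1,86,22,81,48,17]],"qg":41,"xsr":{"m":88,"mte":{"a":28,"do":87,"k":33,"pj":35,"rf":85},"p":[96,58,81,18],"si":{"c":34,"e":13,"s":81}}}
After op 11 (remove /nm/2/5): {"fjy":{"hk":[31,77],"nvs":{"idk":50,"kl":14,"qns":21,"rao":97},"y":{"bbb":99,"ryf":15,"z":94}},"nm":[[75,45,49,45,49],[17],[1,86,22,81,48]],"qg":41,"xsr":{"m":88,"mte":{"a":28,"do":87,"k":33,"pj":35,"rf":85},"p":[96,58,81,18],"si":{"c":34,"e":13,"s":81}}}
After op 12 (add /xsr/p/0 66): {"fjy":{"hk":[31,77],"nvs":{"idk":50,"kl":14,"qns":21,"rao":97},"y":{"bbb":99,"ryf":15,"z":94}},"nm":[[75,45,49,45,49],[17],[1,86,22,81,48]],"qg":41,"xsr":{"m":88,"mte":{"a":28,"do":87,"k":33,"pj":35,"rf":85},"p":[66,96,58,81,18],"si":{"c":34,"e":13,"s":81}}}
After op 13 (replace /fjy/hk/1 18): {"fjy":{"hk":[31,18],"nvs":{"idk":50,"kl":14,"qns":21,"rao":97},"y":{"bbb":99,"ryf":15,"z":94}},"nm":[[75,45,49,45,49],[17],[1,86,22,81,48]],"qg":41,"xsr":{"m":88,"mte":{"a":28,"do":87,"k":33,"pj":35,"rf":85},"p":[66,96,58,81,18],"si":{"c":34,"e":13,"s":81}}}
Value at /xsr/p/0: 66

Answer: 66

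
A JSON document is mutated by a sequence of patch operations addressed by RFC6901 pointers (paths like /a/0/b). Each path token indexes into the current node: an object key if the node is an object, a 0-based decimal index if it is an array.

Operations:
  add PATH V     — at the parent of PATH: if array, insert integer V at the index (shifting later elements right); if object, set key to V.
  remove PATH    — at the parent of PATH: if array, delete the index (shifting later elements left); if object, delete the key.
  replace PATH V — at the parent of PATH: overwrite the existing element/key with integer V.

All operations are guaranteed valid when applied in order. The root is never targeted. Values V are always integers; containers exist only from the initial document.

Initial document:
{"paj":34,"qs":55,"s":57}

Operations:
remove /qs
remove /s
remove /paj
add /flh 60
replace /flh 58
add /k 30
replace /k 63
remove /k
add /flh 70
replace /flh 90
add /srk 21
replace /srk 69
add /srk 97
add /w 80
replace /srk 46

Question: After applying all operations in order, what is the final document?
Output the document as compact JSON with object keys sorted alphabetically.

Answer: {"flh":90,"srk":46,"w":80}

Derivation:
After op 1 (remove /qs): {"paj":34,"s":57}
After op 2 (remove /s): {"paj":34}
After op 3 (remove /paj): {}
After op 4 (add /flh 60): {"flh":60}
After op 5 (replace /flh 58): {"flh":58}
After op 6 (add /k 30): {"flh":58,"k":30}
After op 7 (replace /k 63): {"flh":58,"k":63}
After op 8 (remove /k): {"flh":58}
After op 9 (add /flh 70): {"flh":70}
After op 10 (replace /flh 90): {"flh":90}
After op 11 (add /srk 21): {"flh":90,"srk":21}
After op 12 (replace /srk 69): {"flh":90,"srk":69}
After op 13 (add /srk 97): {"flh":90,"srk":97}
After op 14 (add /w 80): {"flh":90,"srk":97,"w":80}
After op 15 (replace /srk 46): {"flh":90,"srk":46,"w":80}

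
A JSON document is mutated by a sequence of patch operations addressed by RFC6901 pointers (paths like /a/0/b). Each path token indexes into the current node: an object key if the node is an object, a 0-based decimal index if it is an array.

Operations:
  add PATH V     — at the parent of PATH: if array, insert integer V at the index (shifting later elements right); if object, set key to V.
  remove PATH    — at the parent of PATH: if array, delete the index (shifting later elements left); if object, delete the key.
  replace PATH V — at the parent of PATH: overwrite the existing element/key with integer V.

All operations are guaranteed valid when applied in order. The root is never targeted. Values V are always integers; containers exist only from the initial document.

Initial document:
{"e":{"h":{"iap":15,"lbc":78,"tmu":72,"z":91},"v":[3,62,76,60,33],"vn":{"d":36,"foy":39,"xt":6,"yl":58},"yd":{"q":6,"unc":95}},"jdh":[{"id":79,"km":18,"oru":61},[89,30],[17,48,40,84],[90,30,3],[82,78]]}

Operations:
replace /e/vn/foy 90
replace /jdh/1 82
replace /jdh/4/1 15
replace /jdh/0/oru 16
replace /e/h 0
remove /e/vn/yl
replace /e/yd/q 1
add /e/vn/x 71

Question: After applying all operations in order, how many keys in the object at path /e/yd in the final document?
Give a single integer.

After op 1 (replace /e/vn/foy 90): {"e":{"h":{"iap":15,"lbc":78,"tmu":72,"z":91},"v":[3,62,76,60,33],"vn":{"d":36,"foy":90,"xt":6,"yl":58},"yd":{"q":6,"unc":95}},"jdh":[{"id":79,"km":18,"oru":61},[89,30],[17,48,40,84],[90,30,3],[82,78]]}
After op 2 (replace /jdh/1 82): {"e":{"h":{"iap":15,"lbc":78,"tmu":72,"z":91},"v":[3,62,76,60,33],"vn":{"d":36,"foy":90,"xt":6,"yl":58},"yd":{"q":6,"unc":95}},"jdh":[{"id":79,"km":18,"oru":61},82,[17,48,40,84],[90,30,3],[82,78]]}
After op 3 (replace /jdh/4/1 15): {"e":{"h":{"iap":15,"lbc":78,"tmu":72,"z":91},"v":[3,62,76,60,33],"vn":{"d":36,"foy":90,"xt":6,"yl":58},"yd":{"q":6,"unc":95}},"jdh":[{"id":79,"km":18,"oru":61},82,[17,48,40,84],[90,30,3],[82,15]]}
After op 4 (replace /jdh/0/oru 16): {"e":{"h":{"iap":15,"lbc":78,"tmu":72,"z":91},"v":[3,62,76,60,33],"vn":{"d":36,"foy":90,"xt":6,"yl":58},"yd":{"q":6,"unc":95}},"jdh":[{"id":79,"km":18,"oru":16},82,[17,48,40,84],[90,30,3],[82,15]]}
After op 5 (replace /e/h 0): {"e":{"h":0,"v":[3,62,76,60,33],"vn":{"d":36,"foy":90,"xt":6,"yl":58},"yd":{"q":6,"unc":95}},"jdh":[{"id":79,"km":18,"oru":16},82,[17,48,40,84],[90,30,3],[82,15]]}
After op 6 (remove /e/vn/yl): {"e":{"h":0,"v":[3,62,76,60,33],"vn":{"d":36,"foy":90,"xt":6},"yd":{"q":6,"unc":95}},"jdh":[{"id":79,"km":18,"oru":16},82,[17,48,40,84],[90,30,3],[82,15]]}
After op 7 (replace /e/yd/q 1): {"e":{"h":0,"v":[3,62,76,60,33],"vn":{"d":36,"foy":90,"xt":6},"yd":{"q":1,"unc":95}},"jdh":[{"id":79,"km":18,"oru":16},82,[17,48,40,84],[90,30,3],[82,15]]}
After op 8 (add /e/vn/x 71): {"e":{"h":0,"v":[3,62,76,60,33],"vn":{"d":36,"foy":90,"x":71,"xt":6},"yd":{"q":1,"unc":95}},"jdh":[{"id":79,"km":18,"oru":16},82,[17,48,40,84],[90,30,3],[82,15]]}
Size at path /e/yd: 2

Answer: 2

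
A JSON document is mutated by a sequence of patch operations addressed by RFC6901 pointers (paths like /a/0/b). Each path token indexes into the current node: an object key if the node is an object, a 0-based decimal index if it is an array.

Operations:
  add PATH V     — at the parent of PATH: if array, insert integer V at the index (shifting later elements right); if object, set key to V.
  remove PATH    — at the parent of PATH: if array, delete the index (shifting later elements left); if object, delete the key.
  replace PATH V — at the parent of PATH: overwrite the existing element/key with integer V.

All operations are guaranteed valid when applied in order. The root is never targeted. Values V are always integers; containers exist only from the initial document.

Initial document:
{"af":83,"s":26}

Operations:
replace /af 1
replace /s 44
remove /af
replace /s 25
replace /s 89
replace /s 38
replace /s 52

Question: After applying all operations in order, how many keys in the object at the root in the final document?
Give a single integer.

Answer: 1

Derivation:
After op 1 (replace /af 1): {"af":1,"s":26}
After op 2 (replace /s 44): {"af":1,"s":44}
After op 3 (remove /af): {"s":44}
After op 4 (replace /s 25): {"s":25}
After op 5 (replace /s 89): {"s":89}
After op 6 (replace /s 38): {"s":38}
After op 7 (replace /s 52): {"s":52}
Size at the root: 1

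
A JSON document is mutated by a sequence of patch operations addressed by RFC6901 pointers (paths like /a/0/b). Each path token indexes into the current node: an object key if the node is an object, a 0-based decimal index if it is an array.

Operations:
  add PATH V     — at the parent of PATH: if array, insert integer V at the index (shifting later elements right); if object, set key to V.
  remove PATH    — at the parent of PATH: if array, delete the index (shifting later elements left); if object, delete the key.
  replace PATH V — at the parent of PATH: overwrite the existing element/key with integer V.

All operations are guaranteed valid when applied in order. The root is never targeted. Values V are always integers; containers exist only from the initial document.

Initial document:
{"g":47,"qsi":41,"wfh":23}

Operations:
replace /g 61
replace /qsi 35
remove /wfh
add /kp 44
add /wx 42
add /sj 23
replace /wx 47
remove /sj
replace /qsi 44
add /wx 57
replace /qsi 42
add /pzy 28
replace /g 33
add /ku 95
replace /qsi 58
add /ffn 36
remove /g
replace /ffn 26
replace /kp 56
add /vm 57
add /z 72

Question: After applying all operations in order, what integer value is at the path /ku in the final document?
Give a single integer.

Answer: 95

Derivation:
After op 1 (replace /g 61): {"g":61,"qsi":41,"wfh":23}
After op 2 (replace /qsi 35): {"g":61,"qsi":35,"wfh":23}
After op 3 (remove /wfh): {"g":61,"qsi":35}
After op 4 (add /kp 44): {"g":61,"kp":44,"qsi":35}
After op 5 (add /wx 42): {"g":61,"kp":44,"qsi":35,"wx":42}
After op 6 (add /sj 23): {"g":61,"kp":44,"qsi":35,"sj":23,"wx":42}
After op 7 (replace /wx 47): {"g":61,"kp":44,"qsi":35,"sj":23,"wx":47}
After op 8 (remove /sj): {"g":61,"kp":44,"qsi":35,"wx":47}
After op 9 (replace /qsi 44): {"g":61,"kp":44,"qsi":44,"wx":47}
After op 10 (add /wx 57): {"g":61,"kp":44,"qsi":44,"wx":57}
After op 11 (replace /qsi 42): {"g":61,"kp":44,"qsi":42,"wx":57}
After op 12 (add /pzy 28): {"g":61,"kp":44,"pzy":28,"qsi":42,"wx":57}
After op 13 (replace /g 33): {"g":33,"kp":44,"pzy":28,"qsi":42,"wx":57}
After op 14 (add /ku 95): {"g":33,"kp":44,"ku":95,"pzy":28,"qsi":42,"wx":57}
After op 15 (replace /qsi 58): {"g":33,"kp":44,"ku":95,"pzy":28,"qsi":58,"wx":57}
After op 16 (add /ffn 36): {"ffn":36,"g":33,"kp":44,"ku":95,"pzy":28,"qsi":58,"wx":57}
After op 17 (remove /g): {"ffn":36,"kp":44,"ku":95,"pzy":28,"qsi":58,"wx":57}
After op 18 (replace /ffn 26): {"ffn":26,"kp":44,"ku":95,"pzy":28,"qsi":58,"wx":57}
After op 19 (replace /kp 56): {"ffn":26,"kp":56,"ku":95,"pzy":28,"qsi":58,"wx":57}
After op 20 (add /vm 57): {"ffn":26,"kp":56,"ku":95,"pzy":28,"qsi":58,"vm":57,"wx":57}
After op 21 (add /z 72): {"ffn":26,"kp":56,"ku":95,"pzy":28,"qsi":58,"vm":57,"wx":57,"z":72}
Value at /ku: 95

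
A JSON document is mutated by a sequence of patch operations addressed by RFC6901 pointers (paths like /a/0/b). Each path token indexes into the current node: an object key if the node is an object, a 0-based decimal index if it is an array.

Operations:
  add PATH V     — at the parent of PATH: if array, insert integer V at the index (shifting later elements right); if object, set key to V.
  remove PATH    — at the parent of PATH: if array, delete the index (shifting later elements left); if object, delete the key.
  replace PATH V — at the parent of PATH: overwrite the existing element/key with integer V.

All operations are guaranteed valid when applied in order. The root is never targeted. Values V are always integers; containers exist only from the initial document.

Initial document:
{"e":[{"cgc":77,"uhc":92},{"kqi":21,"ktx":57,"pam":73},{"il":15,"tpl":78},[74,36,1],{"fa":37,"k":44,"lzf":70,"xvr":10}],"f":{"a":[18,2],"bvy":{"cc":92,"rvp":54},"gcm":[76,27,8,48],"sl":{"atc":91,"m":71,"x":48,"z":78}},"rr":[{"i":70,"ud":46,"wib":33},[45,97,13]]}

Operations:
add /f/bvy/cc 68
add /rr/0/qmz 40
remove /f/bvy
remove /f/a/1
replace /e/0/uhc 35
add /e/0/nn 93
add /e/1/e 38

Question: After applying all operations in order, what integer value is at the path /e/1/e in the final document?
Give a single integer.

Answer: 38

Derivation:
After op 1 (add /f/bvy/cc 68): {"e":[{"cgc":77,"uhc":92},{"kqi":21,"ktx":57,"pam":73},{"il":15,"tpl":78},[74,36,1],{"fa":37,"k":44,"lzf":70,"xvr":10}],"f":{"a":[18,2],"bvy":{"cc":68,"rvp":54},"gcm":[76,27,8,48],"sl":{"atc":91,"m":71,"x":48,"z":78}},"rr":[{"i":70,"ud":46,"wib":33},[45,97,13]]}
After op 2 (add /rr/0/qmz 40): {"e":[{"cgc":77,"uhc":92},{"kqi":21,"ktx":57,"pam":73},{"il":15,"tpl":78},[74,36,1],{"fa":37,"k":44,"lzf":70,"xvr":10}],"f":{"a":[18,2],"bvy":{"cc":68,"rvp":54},"gcm":[76,27,8,48],"sl":{"atc":91,"m":71,"x":48,"z":78}},"rr":[{"i":70,"qmz":40,"ud":46,"wib":33},[45,97,13]]}
After op 3 (remove /f/bvy): {"e":[{"cgc":77,"uhc":92},{"kqi":21,"ktx":57,"pam":73},{"il":15,"tpl":78},[74,36,1],{"fa":37,"k":44,"lzf":70,"xvr":10}],"f":{"a":[18,2],"gcm":[76,27,8,48],"sl":{"atc":91,"m":71,"x":48,"z":78}},"rr":[{"i":70,"qmz":40,"ud":46,"wib":33},[45,97,13]]}
After op 4 (remove /f/a/1): {"e":[{"cgc":77,"uhc":92},{"kqi":21,"ktx":57,"pam":73},{"il":15,"tpl":78},[74,36,1],{"fa":37,"k":44,"lzf":70,"xvr":10}],"f":{"a":[18],"gcm":[76,27,8,48],"sl":{"atc":91,"m":71,"x":48,"z":78}},"rr":[{"i":70,"qmz":40,"ud":46,"wib":33},[45,97,13]]}
After op 5 (replace /e/0/uhc 35): {"e":[{"cgc":77,"uhc":35},{"kqi":21,"ktx":57,"pam":73},{"il":15,"tpl":78},[74,36,1],{"fa":37,"k":44,"lzf":70,"xvr":10}],"f":{"a":[18],"gcm":[76,27,8,48],"sl":{"atc":91,"m":71,"x":48,"z":78}},"rr":[{"i":70,"qmz":40,"ud":46,"wib":33},[45,97,13]]}
After op 6 (add /e/0/nn 93): {"e":[{"cgc":77,"nn":93,"uhc":35},{"kqi":21,"ktx":57,"pam":73},{"il":15,"tpl":78},[74,36,1],{"fa":37,"k":44,"lzf":70,"xvr":10}],"f":{"a":[18],"gcm":[76,27,8,48],"sl":{"atc":91,"m":71,"x":48,"z":78}},"rr":[{"i":70,"qmz":40,"ud":46,"wib":33},[45,97,13]]}
After op 7 (add /e/1/e 38): {"e":[{"cgc":77,"nn":93,"uhc":35},{"e":38,"kqi":21,"ktx":57,"pam":73},{"il":15,"tpl":78},[74,36,1],{"fa":37,"k":44,"lzf":70,"xvr":10}],"f":{"a":[18],"gcm":[76,27,8,48],"sl":{"atc":91,"m":71,"x":48,"z":78}},"rr":[{"i":70,"qmz":40,"ud":46,"wib":33},[45,97,13]]}
Value at /e/1/e: 38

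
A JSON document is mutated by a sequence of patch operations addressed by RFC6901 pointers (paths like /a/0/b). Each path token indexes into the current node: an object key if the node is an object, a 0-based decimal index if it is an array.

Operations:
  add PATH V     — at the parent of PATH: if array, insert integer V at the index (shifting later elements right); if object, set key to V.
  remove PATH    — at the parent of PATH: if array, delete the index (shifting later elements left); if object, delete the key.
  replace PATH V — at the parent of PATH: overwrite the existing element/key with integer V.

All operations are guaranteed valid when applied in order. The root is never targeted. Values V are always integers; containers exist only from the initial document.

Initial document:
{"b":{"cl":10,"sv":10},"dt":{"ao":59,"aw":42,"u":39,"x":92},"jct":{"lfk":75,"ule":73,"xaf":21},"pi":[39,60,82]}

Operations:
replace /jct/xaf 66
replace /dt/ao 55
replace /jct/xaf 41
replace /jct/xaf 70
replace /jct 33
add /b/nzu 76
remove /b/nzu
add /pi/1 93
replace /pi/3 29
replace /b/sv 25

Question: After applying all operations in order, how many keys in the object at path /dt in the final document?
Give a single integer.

Answer: 4

Derivation:
After op 1 (replace /jct/xaf 66): {"b":{"cl":10,"sv":10},"dt":{"ao":59,"aw":42,"u":39,"x":92},"jct":{"lfk":75,"ule":73,"xaf":66},"pi":[39,60,82]}
After op 2 (replace /dt/ao 55): {"b":{"cl":10,"sv":10},"dt":{"ao":55,"aw":42,"u":39,"x":92},"jct":{"lfk":75,"ule":73,"xaf":66},"pi":[39,60,82]}
After op 3 (replace /jct/xaf 41): {"b":{"cl":10,"sv":10},"dt":{"ao":55,"aw":42,"u":39,"x":92},"jct":{"lfk":75,"ule":73,"xaf":41},"pi":[39,60,82]}
After op 4 (replace /jct/xaf 70): {"b":{"cl":10,"sv":10},"dt":{"ao":55,"aw":42,"u":39,"x":92},"jct":{"lfk":75,"ule":73,"xaf":70},"pi":[39,60,82]}
After op 5 (replace /jct 33): {"b":{"cl":10,"sv":10},"dt":{"ao":55,"aw":42,"u":39,"x":92},"jct":33,"pi":[39,60,82]}
After op 6 (add /b/nzu 76): {"b":{"cl":10,"nzu":76,"sv":10},"dt":{"ao":55,"aw":42,"u":39,"x":92},"jct":33,"pi":[39,60,82]}
After op 7 (remove /b/nzu): {"b":{"cl":10,"sv":10},"dt":{"ao":55,"aw":42,"u":39,"x":92},"jct":33,"pi":[39,60,82]}
After op 8 (add /pi/1 93): {"b":{"cl":10,"sv":10},"dt":{"ao":55,"aw":42,"u":39,"x":92},"jct":33,"pi":[39,93,60,82]}
After op 9 (replace /pi/3 29): {"b":{"cl":10,"sv":10},"dt":{"ao":55,"aw":42,"u":39,"x":92},"jct":33,"pi":[39,93,60,29]}
After op 10 (replace /b/sv 25): {"b":{"cl":10,"sv":25},"dt":{"ao":55,"aw":42,"u":39,"x":92},"jct":33,"pi":[39,93,60,29]}
Size at path /dt: 4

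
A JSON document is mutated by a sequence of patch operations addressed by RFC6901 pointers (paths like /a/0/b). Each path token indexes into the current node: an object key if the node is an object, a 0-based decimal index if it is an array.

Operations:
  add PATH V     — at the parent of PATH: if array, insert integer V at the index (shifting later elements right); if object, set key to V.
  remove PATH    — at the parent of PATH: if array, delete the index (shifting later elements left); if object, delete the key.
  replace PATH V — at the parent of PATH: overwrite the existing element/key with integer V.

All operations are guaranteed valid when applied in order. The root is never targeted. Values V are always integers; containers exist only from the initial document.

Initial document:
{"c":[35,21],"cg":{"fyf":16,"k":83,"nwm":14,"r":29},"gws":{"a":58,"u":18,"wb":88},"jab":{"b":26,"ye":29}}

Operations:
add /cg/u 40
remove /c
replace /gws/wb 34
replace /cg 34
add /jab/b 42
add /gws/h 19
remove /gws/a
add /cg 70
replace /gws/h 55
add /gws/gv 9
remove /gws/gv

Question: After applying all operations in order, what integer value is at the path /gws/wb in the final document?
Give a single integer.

Answer: 34

Derivation:
After op 1 (add /cg/u 40): {"c":[35,21],"cg":{"fyf":16,"k":83,"nwm":14,"r":29,"u":40},"gws":{"a":58,"u":18,"wb":88},"jab":{"b":26,"ye":29}}
After op 2 (remove /c): {"cg":{"fyf":16,"k":83,"nwm":14,"r":29,"u":40},"gws":{"a":58,"u":18,"wb":88},"jab":{"b":26,"ye":29}}
After op 3 (replace /gws/wb 34): {"cg":{"fyf":16,"k":83,"nwm":14,"r":29,"u":40},"gws":{"a":58,"u":18,"wb":34},"jab":{"b":26,"ye":29}}
After op 4 (replace /cg 34): {"cg":34,"gws":{"a":58,"u":18,"wb":34},"jab":{"b":26,"ye":29}}
After op 5 (add /jab/b 42): {"cg":34,"gws":{"a":58,"u":18,"wb":34},"jab":{"b":42,"ye":29}}
After op 6 (add /gws/h 19): {"cg":34,"gws":{"a":58,"h":19,"u":18,"wb":34},"jab":{"b":42,"ye":29}}
After op 7 (remove /gws/a): {"cg":34,"gws":{"h":19,"u":18,"wb":34},"jab":{"b":42,"ye":29}}
After op 8 (add /cg 70): {"cg":70,"gws":{"h":19,"u":18,"wb":34},"jab":{"b":42,"ye":29}}
After op 9 (replace /gws/h 55): {"cg":70,"gws":{"h":55,"u":18,"wb":34},"jab":{"b":42,"ye":29}}
After op 10 (add /gws/gv 9): {"cg":70,"gws":{"gv":9,"h":55,"u":18,"wb":34},"jab":{"b":42,"ye":29}}
After op 11 (remove /gws/gv): {"cg":70,"gws":{"h":55,"u":18,"wb":34},"jab":{"b":42,"ye":29}}
Value at /gws/wb: 34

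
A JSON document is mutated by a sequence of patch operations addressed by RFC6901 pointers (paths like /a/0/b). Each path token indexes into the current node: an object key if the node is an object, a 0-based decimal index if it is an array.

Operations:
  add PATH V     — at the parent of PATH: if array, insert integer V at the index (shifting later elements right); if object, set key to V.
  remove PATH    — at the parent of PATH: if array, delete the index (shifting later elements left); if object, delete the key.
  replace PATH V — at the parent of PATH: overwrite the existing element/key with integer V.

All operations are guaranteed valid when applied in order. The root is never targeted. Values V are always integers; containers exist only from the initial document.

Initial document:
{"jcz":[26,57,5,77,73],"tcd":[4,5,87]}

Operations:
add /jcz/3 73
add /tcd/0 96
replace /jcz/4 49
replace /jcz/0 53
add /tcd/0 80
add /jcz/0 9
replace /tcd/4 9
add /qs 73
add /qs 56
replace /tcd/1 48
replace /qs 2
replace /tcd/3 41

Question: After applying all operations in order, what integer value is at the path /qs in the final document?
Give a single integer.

Answer: 2

Derivation:
After op 1 (add /jcz/3 73): {"jcz":[26,57,5,73,77,73],"tcd":[4,5,87]}
After op 2 (add /tcd/0 96): {"jcz":[26,57,5,73,77,73],"tcd":[96,4,5,87]}
After op 3 (replace /jcz/4 49): {"jcz":[26,57,5,73,49,73],"tcd":[96,4,5,87]}
After op 4 (replace /jcz/0 53): {"jcz":[53,57,5,73,49,73],"tcd":[96,4,5,87]}
After op 5 (add /tcd/0 80): {"jcz":[53,57,5,73,49,73],"tcd":[80,96,4,5,87]}
After op 6 (add /jcz/0 9): {"jcz":[9,53,57,5,73,49,73],"tcd":[80,96,4,5,87]}
After op 7 (replace /tcd/4 9): {"jcz":[9,53,57,5,73,49,73],"tcd":[80,96,4,5,9]}
After op 8 (add /qs 73): {"jcz":[9,53,57,5,73,49,73],"qs":73,"tcd":[80,96,4,5,9]}
After op 9 (add /qs 56): {"jcz":[9,53,57,5,73,49,73],"qs":56,"tcd":[80,96,4,5,9]}
After op 10 (replace /tcd/1 48): {"jcz":[9,53,57,5,73,49,73],"qs":56,"tcd":[80,48,4,5,9]}
After op 11 (replace /qs 2): {"jcz":[9,53,57,5,73,49,73],"qs":2,"tcd":[80,48,4,5,9]}
After op 12 (replace /tcd/3 41): {"jcz":[9,53,57,5,73,49,73],"qs":2,"tcd":[80,48,4,41,9]}
Value at /qs: 2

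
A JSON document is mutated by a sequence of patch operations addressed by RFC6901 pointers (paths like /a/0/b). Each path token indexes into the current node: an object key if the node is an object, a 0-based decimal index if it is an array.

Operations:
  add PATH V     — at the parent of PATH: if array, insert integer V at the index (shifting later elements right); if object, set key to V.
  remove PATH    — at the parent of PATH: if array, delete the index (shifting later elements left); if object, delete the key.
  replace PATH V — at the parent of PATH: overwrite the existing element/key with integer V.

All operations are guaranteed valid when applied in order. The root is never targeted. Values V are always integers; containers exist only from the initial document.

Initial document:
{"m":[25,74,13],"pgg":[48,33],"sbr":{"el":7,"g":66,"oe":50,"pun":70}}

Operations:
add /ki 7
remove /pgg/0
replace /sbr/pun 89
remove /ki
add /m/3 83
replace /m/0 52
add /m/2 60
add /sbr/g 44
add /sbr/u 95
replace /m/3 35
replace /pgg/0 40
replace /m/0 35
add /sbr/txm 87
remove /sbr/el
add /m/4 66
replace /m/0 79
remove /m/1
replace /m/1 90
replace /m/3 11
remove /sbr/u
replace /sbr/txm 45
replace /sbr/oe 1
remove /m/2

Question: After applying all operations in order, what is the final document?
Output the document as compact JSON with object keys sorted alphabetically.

Answer: {"m":[79,90,11,83],"pgg":[40],"sbr":{"g":44,"oe":1,"pun":89,"txm":45}}

Derivation:
After op 1 (add /ki 7): {"ki":7,"m":[25,74,13],"pgg":[48,33],"sbr":{"el":7,"g":66,"oe":50,"pun":70}}
After op 2 (remove /pgg/0): {"ki":7,"m":[25,74,13],"pgg":[33],"sbr":{"el":7,"g":66,"oe":50,"pun":70}}
After op 3 (replace /sbr/pun 89): {"ki":7,"m":[25,74,13],"pgg":[33],"sbr":{"el":7,"g":66,"oe":50,"pun":89}}
After op 4 (remove /ki): {"m":[25,74,13],"pgg":[33],"sbr":{"el":7,"g":66,"oe":50,"pun":89}}
After op 5 (add /m/3 83): {"m":[25,74,13,83],"pgg":[33],"sbr":{"el":7,"g":66,"oe":50,"pun":89}}
After op 6 (replace /m/0 52): {"m":[52,74,13,83],"pgg":[33],"sbr":{"el":7,"g":66,"oe":50,"pun":89}}
After op 7 (add /m/2 60): {"m":[52,74,60,13,83],"pgg":[33],"sbr":{"el":7,"g":66,"oe":50,"pun":89}}
After op 8 (add /sbr/g 44): {"m":[52,74,60,13,83],"pgg":[33],"sbr":{"el":7,"g":44,"oe":50,"pun":89}}
After op 9 (add /sbr/u 95): {"m":[52,74,60,13,83],"pgg":[33],"sbr":{"el":7,"g":44,"oe":50,"pun":89,"u":95}}
After op 10 (replace /m/3 35): {"m":[52,74,60,35,83],"pgg":[33],"sbr":{"el":7,"g":44,"oe":50,"pun":89,"u":95}}
After op 11 (replace /pgg/0 40): {"m":[52,74,60,35,83],"pgg":[40],"sbr":{"el":7,"g":44,"oe":50,"pun":89,"u":95}}
After op 12 (replace /m/0 35): {"m":[35,74,60,35,83],"pgg":[40],"sbr":{"el":7,"g":44,"oe":50,"pun":89,"u":95}}
After op 13 (add /sbr/txm 87): {"m":[35,74,60,35,83],"pgg":[40],"sbr":{"el":7,"g":44,"oe":50,"pun":89,"txm":87,"u":95}}
After op 14 (remove /sbr/el): {"m":[35,74,60,35,83],"pgg":[40],"sbr":{"g":44,"oe":50,"pun":89,"txm":87,"u":95}}
After op 15 (add /m/4 66): {"m":[35,74,60,35,66,83],"pgg":[40],"sbr":{"g":44,"oe":50,"pun":89,"txm":87,"u":95}}
After op 16 (replace /m/0 79): {"m":[79,74,60,35,66,83],"pgg":[40],"sbr":{"g":44,"oe":50,"pun":89,"txm":87,"u":95}}
After op 17 (remove /m/1): {"m":[79,60,35,66,83],"pgg":[40],"sbr":{"g":44,"oe":50,"pun":89,"txm":87,"u":95}}
After op 18 (replace /m/1 90): {"m":[79,90,35,66,83],"pgg":[40],"sbr":{"g":44,"oe":50,"pun":89,"txm":87,"u":95}}
After op 19 (replace /m/3 11): {"m":[79,90,35,11,83],"pgg":[40],"sbr":{"g":44,"oe":50,"pun":89,"txm":87,"u":95}}
After op 20 (remove /sbr/u): {"m":[79,90,35,11,83],"pgg":[40],"sbr":{"g":44,"oe":50,"pun":89,"txm":87}}
After op 21 (replace /sbr/txm 45): {"m":[79,90,35,11,83],"pgg":[40],"sbr":{"g":44,"oe":50,"pun":89,"txm":45}}
After op 22 (replace /sbr/oe 1): {"m":[79,90,35,11,83],"pgg":[40],"sbr":{"g":44,"oe":1,"pun":89,"txm":45}}
After op 23 (remove /m/2): {"m":[79,90,11,83],"pgg":[40],"sbr":{"g":44,"oe":1,"pun":89,"txm":45}}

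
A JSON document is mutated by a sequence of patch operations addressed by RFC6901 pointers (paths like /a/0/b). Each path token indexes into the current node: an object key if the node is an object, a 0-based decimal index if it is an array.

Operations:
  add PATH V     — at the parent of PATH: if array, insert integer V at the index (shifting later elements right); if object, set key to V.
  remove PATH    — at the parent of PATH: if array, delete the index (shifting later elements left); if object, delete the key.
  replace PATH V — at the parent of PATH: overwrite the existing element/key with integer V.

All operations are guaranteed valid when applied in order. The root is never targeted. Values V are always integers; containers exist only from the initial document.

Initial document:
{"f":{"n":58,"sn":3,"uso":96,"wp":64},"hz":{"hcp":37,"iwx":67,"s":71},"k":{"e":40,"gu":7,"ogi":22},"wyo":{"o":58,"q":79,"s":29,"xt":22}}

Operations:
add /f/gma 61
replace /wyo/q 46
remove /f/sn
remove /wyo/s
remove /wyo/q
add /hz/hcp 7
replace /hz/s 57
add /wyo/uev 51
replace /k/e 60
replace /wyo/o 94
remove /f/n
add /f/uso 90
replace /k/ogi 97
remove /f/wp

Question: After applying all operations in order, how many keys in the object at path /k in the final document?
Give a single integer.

After op 1 (add /f/gma 61): {"f":{"gma":61,"n":58,"sn":3,"uso":96,"wp":64},"hz":{"hcp":37,"iwx":67,"s":71},"k":{"e":40,"gu":7,"ogi":22},"wyo":{"o":58,"q":79,"s":29,"xt":22}}
After op 2 (replace /wyo/q 46): {"f":{"gma":61,"n":58,"sn":3,"uso":96,"wp":64},"hz":{"hcp":37,"iwx":67,"s":71},"k":{"e":40,"gu":7,"ogi":22},"wyo":{"o":58,"q":46,"s":29,"xt":22}}
After op 3 (remove /f/sn): {"f":{"gma":61,"n":58,"uso":96,"wp":64},"hz":{"hcp":37,"iwx":67,"s":71},"k":{"e":40,"gu":7,"ogi":22},"wyo":{"o":58,"q":46,"s":29,"xt":22}}
After op 4 (remove /wyo/s): {"f":{"gma":61,"n":58,"uso":96,"wp":64},"hz":{"hcp":37,"iwx":67,"s":71},"k":{"e":40,"gu":7,"ogi":22},"wyo":{"o":58,"q":46,"xt":22}}
After op 5 (remove /wyo/q): {"f":{"gma":61,"n":58,"uso":96,"wp":64},"hz":{"hcp":37,"iwx":67,"s":71},"k":{"e":40,"gu":7,"ogi":22},"wyo":{"o":58,"xt":22}}
After op 6 (add /hz/hcp 7): {"f":{"gma":61,"n":58,"uso":96,"wp":64},"hz":{"hcp":7,"iwx":67,"s":71},"k":{"e":40,"gu":7,"ogi":22},"wyo":{"o":58,"xt":22}}
After op 7 (replace /hz/s 57): {"f":{"gma":61,"n":58,"uso":96,"wp":64},"hz":{"hcp":7,"iwx":67,"s":57},"k":{"e":40,"gu":7,"ogi":22},"wyo":{"o":58,"xt":22}}
After op 8 (add /wyo/uev 51): {"f":{"gma":61,"n":58,"uso":96,"wp":64},"hz":{"hcp":7,"iwx":67,"s":57},"k":{"e":40,"gu":7,"ogi":22},"wyo":{"o":58,"uev":51,"xt":22}}
After op 9 (replace /k/e 60): {"f":{"gma":61,"n":58,"uso":96,"wp":64},"hz":{"hcp":7,"iwx":67,"s":57},"k":{"e":60,"gu":7,"ogi":22},"wyo":{"o":58,"uev":51,"xt":22}}
After op 10 (replace /wyo/o 94): {"f":{"gma":61,"n":58,"uso":96,"wp":64},"hz":{"hcp":7,"iwx":67,"s":57},"k":{"e":60,"gu":7,"ogi":22},"wyo":{"o":94,"uev":51,"xt":22}}
After op 11 (remove /f/n): {"f":{"gma":61,"uso":96,"wp":64},"hz":{"hcp":7,"iwx":67,"s":57},"k":{"e":60,"gu":7,"ogi":22},"wyo":{"o":94,"uev":51,"xt":22}}
After op 12 (add /f/uso 90): {"f":{"gma":61,"uso":90,"wp":64},"hz":{"hcp":7,"iwx":67,"s":57},"k":{"e":60,"gu":7,"ogi":22},"wyo":{"o":94,"uev":51,"xt":22}}
After op 13 (replace /k/ogi 97): {"f":{"gma":61,"uso":90,"wp":64},"hz":{"hcp":7,"iwx":67,"s":57},"k":{"e":60,"gu":7,"ogi":97},"wyo":{"o":94,"uev":51,"xt":22}}
After op 14 (remove /f/wp): {"f":{"gma":61,"uso":90},"hz":{"hcp":7,"iwx":67,"s":57},"k":{"e":60,"gu":7,"ogi":97},"wyo":{"o":94,"uev":51,"xt":22}}
Size at path /k: 3

Answer: 3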